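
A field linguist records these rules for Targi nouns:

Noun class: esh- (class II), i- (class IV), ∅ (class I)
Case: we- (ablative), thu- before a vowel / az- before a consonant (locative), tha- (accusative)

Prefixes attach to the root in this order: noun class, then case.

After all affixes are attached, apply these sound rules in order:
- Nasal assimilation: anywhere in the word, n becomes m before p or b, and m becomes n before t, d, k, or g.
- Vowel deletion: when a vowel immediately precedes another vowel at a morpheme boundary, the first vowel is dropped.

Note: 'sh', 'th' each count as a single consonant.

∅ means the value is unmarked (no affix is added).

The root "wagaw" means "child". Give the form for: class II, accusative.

Attach noun class class II esh- → eshwagaw.
Attach case accusative tha- → thaeshwagaw.
Nasal assimilation: no change.
Apply vowel deletion: thaeshwagaw → theshwagaw.

theshwagaw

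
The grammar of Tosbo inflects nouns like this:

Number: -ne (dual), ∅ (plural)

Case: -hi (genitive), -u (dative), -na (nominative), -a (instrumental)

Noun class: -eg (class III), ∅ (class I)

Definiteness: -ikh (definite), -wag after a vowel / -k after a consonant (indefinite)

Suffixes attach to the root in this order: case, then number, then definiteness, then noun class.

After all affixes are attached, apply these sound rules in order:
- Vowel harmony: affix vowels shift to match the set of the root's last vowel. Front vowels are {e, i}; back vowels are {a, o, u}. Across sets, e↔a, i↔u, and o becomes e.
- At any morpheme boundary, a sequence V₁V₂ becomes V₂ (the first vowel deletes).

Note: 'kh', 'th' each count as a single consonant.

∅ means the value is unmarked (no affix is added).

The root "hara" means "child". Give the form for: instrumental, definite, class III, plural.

harukhag

Attach case instrumental -a → haraa.
number = plural: zero marking, form stays haraa.
Attach definiteness definite -ikh → haraaikh.
Attach noun class class III -eg → haraaikheg.
Apply vowel harmony: haraaikheg → haraaukhag.
Apply vowel deletion: haraaukhag → harukhag.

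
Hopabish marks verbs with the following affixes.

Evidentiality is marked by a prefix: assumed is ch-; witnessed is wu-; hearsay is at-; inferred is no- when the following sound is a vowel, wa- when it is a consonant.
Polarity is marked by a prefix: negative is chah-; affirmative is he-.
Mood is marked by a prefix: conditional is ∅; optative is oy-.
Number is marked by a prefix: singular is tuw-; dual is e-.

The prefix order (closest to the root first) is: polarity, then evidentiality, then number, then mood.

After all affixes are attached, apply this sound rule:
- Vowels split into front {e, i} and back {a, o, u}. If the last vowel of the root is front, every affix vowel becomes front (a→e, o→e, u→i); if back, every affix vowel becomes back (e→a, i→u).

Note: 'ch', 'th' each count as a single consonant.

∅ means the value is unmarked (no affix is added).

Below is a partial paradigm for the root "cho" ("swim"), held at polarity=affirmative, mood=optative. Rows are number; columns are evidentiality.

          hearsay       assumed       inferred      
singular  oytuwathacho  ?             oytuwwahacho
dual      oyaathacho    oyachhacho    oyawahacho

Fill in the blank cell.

oytuwchhacho

Attach polarity affirmative he- → hecho.
Attach evidentiality assumed ch- → chhecho.
Attach number singular tuw- → tuwchhecho.
Attach mood optative oy- → oytuwchhecho.
Apply vowel harmony: oytuwchhecho → oytuwchhacho.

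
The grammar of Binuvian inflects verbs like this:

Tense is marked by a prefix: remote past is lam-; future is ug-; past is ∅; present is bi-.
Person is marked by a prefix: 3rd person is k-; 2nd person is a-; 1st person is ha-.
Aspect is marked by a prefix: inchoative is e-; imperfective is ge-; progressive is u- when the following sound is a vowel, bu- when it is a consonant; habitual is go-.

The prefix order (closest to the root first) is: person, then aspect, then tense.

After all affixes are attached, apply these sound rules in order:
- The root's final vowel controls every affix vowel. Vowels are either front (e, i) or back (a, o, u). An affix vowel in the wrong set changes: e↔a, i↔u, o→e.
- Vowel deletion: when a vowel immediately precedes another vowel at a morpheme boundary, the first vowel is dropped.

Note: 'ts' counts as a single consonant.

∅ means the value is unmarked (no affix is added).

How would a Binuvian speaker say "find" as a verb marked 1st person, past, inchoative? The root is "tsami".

Attach person 1st person ha- → hatsami.
Attach aspect inchoative e- → ehatsami.
tense = past: zero marking, form stays ehatsami.
Apply vowel harmony: ehatsami → ehetsami.
Vowel deletion: no change.

ehetsami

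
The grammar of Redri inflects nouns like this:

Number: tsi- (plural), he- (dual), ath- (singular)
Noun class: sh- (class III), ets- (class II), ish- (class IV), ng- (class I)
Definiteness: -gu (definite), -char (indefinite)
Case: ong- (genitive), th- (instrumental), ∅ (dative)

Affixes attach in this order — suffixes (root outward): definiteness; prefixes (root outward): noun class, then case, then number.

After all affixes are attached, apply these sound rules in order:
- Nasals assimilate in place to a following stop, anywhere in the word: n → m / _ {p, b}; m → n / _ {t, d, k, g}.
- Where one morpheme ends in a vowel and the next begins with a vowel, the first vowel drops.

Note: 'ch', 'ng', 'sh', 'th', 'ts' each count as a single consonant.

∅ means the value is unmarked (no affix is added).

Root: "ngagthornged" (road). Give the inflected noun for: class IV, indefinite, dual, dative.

Attach noun class class IV ish- → ishngagthornged.
case = dative: zero marking, form stays ishngagthornged.
Attach definiteness indefinite -char → ishngagthorngedchar.
Attach number dual he- → heishngagthorngedchar.
Nasal assimilation: no change.
Apply vowel deletion: heishngagthorngedchar → hishngagthorngedchar.

hishngagthorngedchar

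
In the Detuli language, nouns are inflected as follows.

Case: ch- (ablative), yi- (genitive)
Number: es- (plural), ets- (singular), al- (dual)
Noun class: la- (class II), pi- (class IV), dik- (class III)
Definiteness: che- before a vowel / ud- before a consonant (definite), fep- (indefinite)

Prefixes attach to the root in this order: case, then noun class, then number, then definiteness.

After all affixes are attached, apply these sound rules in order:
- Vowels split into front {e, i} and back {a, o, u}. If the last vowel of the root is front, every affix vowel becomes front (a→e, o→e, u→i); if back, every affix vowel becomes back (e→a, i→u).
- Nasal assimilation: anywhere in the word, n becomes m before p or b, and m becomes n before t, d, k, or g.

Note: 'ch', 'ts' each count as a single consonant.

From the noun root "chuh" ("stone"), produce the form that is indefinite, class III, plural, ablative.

Attach case ablative ch- → chchuh.
Attach noun class class III dik- → dikchchuh.
Attach number plural es- → esdikchchuh.
Attach definiteness indefinite fep- → fepesdikchchuh.
Apply vowel harmony: fepesdikchchuh → fapasdukchchuh.
Nasal assimilation: no change.

fapasdukchchuh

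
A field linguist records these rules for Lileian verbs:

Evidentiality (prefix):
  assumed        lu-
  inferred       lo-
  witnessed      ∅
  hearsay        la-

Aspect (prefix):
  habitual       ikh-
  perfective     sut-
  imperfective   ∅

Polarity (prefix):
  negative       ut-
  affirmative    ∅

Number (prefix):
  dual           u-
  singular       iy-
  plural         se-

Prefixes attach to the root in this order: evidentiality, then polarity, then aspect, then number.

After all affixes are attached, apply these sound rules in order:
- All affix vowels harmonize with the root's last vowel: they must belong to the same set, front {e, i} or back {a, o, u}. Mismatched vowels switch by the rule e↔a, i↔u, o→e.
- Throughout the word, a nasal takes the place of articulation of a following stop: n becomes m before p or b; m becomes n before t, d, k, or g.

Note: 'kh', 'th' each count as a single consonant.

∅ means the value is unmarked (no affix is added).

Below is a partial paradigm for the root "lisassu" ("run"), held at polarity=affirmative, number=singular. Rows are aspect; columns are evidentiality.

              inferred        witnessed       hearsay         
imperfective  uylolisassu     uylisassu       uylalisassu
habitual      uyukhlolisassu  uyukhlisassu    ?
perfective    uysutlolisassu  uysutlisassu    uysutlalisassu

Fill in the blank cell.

Attach evidentiality hearsay la- → lalisassu.
polarity = affirmative: zero marking, form stays lalisassu.
Attach aspect habitual ikh- → ikhlalisassu.
Attach number singular iy- → iyikhlalisassu.
Apply vowel harmony: iyikhlalisassu → uyukhlalisassu.
Nasal assimilation: no change.

uyukhlalisassu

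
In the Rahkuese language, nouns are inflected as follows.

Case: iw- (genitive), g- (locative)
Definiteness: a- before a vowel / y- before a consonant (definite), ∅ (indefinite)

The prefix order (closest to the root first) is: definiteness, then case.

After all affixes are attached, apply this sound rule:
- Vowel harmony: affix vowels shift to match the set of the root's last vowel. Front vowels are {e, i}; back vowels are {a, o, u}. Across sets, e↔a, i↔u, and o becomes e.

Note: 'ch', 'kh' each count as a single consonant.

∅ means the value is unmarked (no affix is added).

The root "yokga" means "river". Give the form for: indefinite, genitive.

uwyokga

definiteness = indefinite: zero marking, form stays yokga.
Attach case genitive iw- → iwyokga.
Apply vowel harmony: iwyokga → uwyokga.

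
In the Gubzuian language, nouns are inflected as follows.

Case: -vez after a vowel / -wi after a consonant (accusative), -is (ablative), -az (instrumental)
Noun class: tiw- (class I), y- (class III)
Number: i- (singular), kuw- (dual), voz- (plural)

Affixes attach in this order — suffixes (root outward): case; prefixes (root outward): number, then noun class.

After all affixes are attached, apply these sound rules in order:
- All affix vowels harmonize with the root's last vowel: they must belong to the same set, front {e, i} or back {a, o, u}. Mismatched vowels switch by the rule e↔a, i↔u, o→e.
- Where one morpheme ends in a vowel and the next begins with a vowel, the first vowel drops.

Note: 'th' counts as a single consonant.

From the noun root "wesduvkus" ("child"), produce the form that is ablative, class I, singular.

Attach number singular i- → iwesduvkus.
Attach noun class class I tiw- → tiwiwesduvkus.
Attach case ablative -is → tiwiwesduvkusis.
Apply vowel harmony: tiwiwesduvkusis → tuwuwesduvkusus.
Vowel deletion: no change.

tuwuwesduvkusus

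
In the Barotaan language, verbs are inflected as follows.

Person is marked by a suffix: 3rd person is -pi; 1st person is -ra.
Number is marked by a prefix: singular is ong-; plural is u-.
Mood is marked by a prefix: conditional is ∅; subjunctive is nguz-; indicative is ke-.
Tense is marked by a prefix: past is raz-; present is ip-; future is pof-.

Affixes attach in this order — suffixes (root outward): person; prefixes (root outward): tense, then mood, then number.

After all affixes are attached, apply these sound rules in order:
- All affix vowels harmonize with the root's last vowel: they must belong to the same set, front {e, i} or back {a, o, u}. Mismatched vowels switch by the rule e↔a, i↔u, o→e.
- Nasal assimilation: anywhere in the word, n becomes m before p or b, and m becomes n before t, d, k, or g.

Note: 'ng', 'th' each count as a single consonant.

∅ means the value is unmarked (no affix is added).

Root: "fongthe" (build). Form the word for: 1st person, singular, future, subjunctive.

engngizpeffongthere

Attach tense future pof- → poffongthe.
Attach mood subjunctive nguz- → nguzpoffongthe.
Attach person 1st person -ra → nguzpoffongthera.
Attach number singular ong- → ongnguzpoffongthera.
Apply vowel harmony: ongnguzpoffongthera → engngizpeffongthere.
Nasal assimilation: no change.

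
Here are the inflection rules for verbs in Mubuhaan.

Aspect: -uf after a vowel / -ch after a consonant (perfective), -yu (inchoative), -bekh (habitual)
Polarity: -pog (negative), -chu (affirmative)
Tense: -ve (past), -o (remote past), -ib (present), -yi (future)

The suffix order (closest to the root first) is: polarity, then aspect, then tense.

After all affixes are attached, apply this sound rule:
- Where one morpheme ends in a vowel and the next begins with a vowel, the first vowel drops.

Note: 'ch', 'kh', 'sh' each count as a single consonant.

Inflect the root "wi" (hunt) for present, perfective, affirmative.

Attach polarity affirmative -chu → wichu.
Attach aspect perfective -uf (after vowel 'u') → wichuuf.
Attach tense present -ib → wichuufib.
Apply vowel deletion: wichuufib → wichufib.

wichufib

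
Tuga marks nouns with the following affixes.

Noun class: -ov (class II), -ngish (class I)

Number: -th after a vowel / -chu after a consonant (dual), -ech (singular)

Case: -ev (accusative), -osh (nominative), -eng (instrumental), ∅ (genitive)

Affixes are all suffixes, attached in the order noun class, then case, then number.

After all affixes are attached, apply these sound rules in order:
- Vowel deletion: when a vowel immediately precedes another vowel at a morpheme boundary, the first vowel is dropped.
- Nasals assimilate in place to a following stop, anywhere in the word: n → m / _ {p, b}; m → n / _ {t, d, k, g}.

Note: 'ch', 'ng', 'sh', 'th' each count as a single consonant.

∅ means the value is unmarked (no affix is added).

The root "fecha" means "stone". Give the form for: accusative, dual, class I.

fechangishevchu

Attach noun class class I -ngish → fechangish.
Attach case accusative -ev → fechangishev.
Attach number dual -chu (after consonant 'v') → fechangishevchu.
Vowel deletion: no change.
Nasal assimilation: no change.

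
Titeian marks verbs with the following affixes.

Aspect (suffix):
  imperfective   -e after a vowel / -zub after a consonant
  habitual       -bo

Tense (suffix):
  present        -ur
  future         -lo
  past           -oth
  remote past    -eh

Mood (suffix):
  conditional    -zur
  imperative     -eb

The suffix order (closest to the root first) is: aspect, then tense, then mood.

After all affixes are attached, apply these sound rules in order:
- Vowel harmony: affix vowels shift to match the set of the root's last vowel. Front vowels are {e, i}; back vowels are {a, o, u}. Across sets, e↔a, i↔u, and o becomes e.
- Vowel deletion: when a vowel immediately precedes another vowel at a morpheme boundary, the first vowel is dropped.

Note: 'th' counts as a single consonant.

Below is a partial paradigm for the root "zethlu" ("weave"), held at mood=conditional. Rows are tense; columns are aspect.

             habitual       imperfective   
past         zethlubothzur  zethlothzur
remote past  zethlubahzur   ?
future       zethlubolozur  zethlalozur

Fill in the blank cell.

Attach aspect imperfective -e (after vowel 'u') → zethlue.
Attach tense remote past -eh → zethlueeh.
Attach mood conditional -zur → zethlueehzur.
Apply vowel harmony: zethlueehzur → zethluaahzur.
Apply vowel deletion: zethluaahzur → zethlahzur.

zethlahzur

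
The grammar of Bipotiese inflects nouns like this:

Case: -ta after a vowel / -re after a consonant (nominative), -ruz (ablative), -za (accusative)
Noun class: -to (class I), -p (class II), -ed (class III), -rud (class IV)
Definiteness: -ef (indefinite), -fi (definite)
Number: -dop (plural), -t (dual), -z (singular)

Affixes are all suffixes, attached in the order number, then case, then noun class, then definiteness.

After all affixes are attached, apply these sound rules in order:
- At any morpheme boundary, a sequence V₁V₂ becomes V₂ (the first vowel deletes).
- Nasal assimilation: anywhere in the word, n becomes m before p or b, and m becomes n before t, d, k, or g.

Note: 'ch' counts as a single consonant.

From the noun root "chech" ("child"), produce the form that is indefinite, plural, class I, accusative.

chechdopzatef

Attach number plural -dop → chechdop.
Attach case accusative -za → chechdopza.
Attach noun class class I -to → chechdopzato.
Attach definiteness indefinite -ef → chechdopzatoef.
Apply vowel deletion: chechdopzatoef → chechdopzatef.
Nasal assimilation: no change.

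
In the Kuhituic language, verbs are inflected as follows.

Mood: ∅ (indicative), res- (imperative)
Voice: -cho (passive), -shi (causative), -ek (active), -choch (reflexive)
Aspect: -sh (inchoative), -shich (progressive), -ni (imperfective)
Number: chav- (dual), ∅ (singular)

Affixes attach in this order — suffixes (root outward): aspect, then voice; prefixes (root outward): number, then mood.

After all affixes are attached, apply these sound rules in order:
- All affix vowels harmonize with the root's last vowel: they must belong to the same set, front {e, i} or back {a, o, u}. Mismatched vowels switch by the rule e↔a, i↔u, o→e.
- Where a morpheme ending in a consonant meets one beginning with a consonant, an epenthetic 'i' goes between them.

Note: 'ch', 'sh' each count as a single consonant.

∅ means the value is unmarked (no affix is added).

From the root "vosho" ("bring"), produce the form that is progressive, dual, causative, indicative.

Attach aspect progressive -shich → voshoshich.
Attach voice causative -shi → voshoshichshi.
Attach number dual chav- → chavvoshoshichshi.
mood = indicative: zero marking, form stays chavvoshoshichshi.
Apply vowel harmony: chavvoshoshichshi → chavvoshoshuchshu.
Apply epenthesis: chavvoshoshuchshu → chavivoshoshuchishu.

chavivoshoshuchishu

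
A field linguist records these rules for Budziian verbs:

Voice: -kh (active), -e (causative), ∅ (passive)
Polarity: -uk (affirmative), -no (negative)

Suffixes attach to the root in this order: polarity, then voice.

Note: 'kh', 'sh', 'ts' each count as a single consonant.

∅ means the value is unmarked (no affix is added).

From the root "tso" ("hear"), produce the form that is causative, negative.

Attach polarity negative -no → tsono.
Attach voice causative -e → tsonoe.

tsonoe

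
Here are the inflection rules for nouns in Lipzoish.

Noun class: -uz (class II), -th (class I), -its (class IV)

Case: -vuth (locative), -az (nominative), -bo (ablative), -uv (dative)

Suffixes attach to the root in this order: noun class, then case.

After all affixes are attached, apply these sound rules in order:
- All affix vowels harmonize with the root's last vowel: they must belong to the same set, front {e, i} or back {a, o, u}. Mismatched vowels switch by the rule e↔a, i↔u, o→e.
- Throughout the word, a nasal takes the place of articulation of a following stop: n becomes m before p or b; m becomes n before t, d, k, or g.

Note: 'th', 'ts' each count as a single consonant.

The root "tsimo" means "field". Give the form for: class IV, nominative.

tsimoutsaz

Attach noun class class IV -its → tsimoits.
Attach case nominative -az → tsimoitsaz.
Apply vowel harmony: tsimoitsaz → tsimoutsaz.
Nasal assimilation: no change.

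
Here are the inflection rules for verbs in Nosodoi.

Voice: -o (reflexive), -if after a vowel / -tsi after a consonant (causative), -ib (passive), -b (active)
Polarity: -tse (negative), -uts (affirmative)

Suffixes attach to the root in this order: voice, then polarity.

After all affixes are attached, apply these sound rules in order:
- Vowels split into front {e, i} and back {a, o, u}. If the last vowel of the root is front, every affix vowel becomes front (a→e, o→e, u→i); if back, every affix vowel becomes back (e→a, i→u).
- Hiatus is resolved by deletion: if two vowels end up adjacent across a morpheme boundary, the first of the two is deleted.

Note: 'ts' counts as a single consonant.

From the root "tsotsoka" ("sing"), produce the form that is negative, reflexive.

tsotsokotsa

Attach voice reflexive -o → tsotsokao.
Attach polarity negative -tse → tsotsokaotse.
Apply vowel harmony: tsotsokaotse → tsotsokaotsa.
Apply vowel deletion: tsotsokaotsa → tsotsokotsa.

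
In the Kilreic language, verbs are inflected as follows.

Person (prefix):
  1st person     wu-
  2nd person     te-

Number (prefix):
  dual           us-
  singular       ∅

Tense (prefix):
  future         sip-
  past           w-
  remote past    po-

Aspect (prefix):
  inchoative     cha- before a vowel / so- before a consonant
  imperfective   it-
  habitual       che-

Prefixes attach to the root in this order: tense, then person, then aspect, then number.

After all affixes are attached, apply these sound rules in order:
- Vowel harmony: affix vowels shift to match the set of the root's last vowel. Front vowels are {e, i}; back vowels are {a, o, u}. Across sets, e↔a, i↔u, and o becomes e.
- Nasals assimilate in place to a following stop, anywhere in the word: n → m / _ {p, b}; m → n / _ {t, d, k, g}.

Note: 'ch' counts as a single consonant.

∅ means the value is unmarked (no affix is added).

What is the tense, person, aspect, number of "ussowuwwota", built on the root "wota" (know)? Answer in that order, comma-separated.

past, 1st person, inchoative, dual

Segment: us-so-wu-w-wota.
tense: w- → past.
person: wu- → 1st person.
aspect: cha/so- → inchoative.
number: us- → dual.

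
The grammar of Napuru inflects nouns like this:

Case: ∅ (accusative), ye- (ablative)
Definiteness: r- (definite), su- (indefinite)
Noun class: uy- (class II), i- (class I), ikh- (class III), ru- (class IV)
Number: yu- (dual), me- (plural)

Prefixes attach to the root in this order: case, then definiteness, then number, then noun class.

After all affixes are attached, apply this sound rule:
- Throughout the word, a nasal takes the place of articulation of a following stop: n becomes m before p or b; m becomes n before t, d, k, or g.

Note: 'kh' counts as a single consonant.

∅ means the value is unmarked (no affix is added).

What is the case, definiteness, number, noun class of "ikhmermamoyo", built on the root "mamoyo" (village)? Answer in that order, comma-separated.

accusative, definite, plural, class III

Segment: ikh-me-r-mamoyo.
case: ∅ → accusative.
definiteness: r- → definite.
number: me- → plural.
noun class: ikh- → class III.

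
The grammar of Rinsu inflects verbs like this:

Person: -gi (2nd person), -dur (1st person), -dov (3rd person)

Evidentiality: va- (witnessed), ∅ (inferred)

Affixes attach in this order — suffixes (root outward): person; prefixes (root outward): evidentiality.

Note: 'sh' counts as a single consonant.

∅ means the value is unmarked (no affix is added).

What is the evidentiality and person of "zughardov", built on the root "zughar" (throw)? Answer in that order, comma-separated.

Segment: zughar-dov.
evidentiality: ∅ → inferred.
person: -dov → 3rd person.

inferred, 3rd person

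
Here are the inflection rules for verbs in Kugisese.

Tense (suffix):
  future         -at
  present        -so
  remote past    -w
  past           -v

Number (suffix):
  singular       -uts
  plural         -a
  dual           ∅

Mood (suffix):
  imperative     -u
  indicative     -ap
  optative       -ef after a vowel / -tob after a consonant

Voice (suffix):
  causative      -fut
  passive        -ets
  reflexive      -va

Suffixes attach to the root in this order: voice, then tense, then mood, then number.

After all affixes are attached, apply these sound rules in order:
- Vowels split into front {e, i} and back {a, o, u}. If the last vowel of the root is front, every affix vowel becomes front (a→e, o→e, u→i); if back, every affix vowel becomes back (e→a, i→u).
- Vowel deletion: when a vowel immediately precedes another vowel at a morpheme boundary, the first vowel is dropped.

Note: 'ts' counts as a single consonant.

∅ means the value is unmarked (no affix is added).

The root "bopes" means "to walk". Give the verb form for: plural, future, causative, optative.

Attach voice causative -fut → bopesfut.
Attach tense future -at → bopesfutat.
Attach mood optative -tob (after consonant 't') → bopesfutattob.
Attach number plural -a → bopesfutattoba.
Apply vowel harmony: bopesfutattoba → bopesfitettebe.
Vowel deletion: no change.

bopesfitettebe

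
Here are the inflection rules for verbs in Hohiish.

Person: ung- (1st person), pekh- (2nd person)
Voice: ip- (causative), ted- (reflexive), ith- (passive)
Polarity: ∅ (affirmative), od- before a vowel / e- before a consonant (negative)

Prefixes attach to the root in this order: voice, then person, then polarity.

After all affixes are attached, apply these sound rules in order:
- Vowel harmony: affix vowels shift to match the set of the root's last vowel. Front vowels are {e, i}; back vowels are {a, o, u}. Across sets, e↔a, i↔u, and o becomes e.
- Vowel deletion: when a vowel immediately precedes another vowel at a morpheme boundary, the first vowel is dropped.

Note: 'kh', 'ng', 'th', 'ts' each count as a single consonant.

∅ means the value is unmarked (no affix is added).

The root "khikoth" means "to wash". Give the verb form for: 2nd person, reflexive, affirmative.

Attach voice reflexive ted- → tedkhikoth.
Attach person 2nd person pekh- → pekhtedkhikoth.
polarity = affirmative: zero marking, form stays pekhtedkhikoth.
Apply vowel harmony: pekhtedkhikoth → pakhtadkhikoth.
Vowel deletion: no change.

pakhtadkhikoth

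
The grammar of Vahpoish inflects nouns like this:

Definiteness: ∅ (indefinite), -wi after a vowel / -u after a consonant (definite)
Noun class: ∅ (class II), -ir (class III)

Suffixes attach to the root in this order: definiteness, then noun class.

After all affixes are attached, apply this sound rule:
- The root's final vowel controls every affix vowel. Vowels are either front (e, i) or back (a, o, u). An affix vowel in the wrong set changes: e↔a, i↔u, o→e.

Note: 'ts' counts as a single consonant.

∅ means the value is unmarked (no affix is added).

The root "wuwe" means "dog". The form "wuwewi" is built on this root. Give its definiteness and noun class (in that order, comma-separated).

Segment: wuwe-wi.
definiteness: -wi/u → definite.
noun class: ∅ → class II.

definite, class II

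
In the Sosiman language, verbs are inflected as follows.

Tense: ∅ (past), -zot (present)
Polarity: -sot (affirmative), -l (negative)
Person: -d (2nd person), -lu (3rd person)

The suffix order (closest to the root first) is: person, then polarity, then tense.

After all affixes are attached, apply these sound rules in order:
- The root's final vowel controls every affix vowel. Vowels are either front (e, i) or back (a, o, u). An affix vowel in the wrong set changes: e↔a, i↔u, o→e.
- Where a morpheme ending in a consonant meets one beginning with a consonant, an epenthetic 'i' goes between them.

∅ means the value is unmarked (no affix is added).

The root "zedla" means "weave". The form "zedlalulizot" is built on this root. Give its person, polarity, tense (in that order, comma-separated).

3rd person, negative, present

Segment: zedla-lu-l-zot.
person: -lu → 3rd person.
polarity: -l → negative.
tense: -zot → present.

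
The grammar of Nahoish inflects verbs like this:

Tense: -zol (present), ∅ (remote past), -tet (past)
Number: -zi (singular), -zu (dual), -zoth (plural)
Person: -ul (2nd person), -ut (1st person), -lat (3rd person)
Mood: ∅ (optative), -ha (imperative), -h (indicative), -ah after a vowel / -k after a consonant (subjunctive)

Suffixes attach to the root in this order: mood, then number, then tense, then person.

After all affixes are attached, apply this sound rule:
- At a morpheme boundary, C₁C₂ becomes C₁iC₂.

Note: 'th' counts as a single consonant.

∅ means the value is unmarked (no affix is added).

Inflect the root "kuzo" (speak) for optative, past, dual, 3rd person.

kuzozutetilat

mood = optative: zero marking, form stays kuzo.
Attach number dual -zu → kuzozu.
Attach tense past -tet → kuzozutet.
Attach person 3rd person -lat → kuzozutetlat.
Apply epenthesis: kuzozutetlat → kuzozutetilat.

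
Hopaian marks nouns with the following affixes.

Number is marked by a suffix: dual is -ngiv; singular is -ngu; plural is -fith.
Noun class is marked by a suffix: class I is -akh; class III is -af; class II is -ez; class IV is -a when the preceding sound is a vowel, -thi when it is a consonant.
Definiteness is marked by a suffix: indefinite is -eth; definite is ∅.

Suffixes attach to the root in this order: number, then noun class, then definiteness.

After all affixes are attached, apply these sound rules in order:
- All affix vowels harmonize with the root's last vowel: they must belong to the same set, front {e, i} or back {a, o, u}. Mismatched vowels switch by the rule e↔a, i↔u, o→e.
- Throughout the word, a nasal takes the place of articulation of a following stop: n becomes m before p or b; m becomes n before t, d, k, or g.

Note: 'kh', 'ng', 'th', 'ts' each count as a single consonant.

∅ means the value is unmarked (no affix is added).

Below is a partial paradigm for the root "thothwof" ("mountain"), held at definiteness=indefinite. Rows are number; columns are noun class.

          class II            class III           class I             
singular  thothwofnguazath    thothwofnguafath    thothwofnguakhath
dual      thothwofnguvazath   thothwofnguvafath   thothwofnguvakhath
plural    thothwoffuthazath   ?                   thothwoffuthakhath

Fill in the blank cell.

thothwoffuthafath

Attach number plural -fith → thothwoffith.
Attach noun class class III -af → thothwoffithaf.
Attach definiteness indefinite -eth → thothwoffithafeth.
Apply vowel harmony: thothwoffithafeth → thothwoffuthafath.
Nasal assimilation: no change.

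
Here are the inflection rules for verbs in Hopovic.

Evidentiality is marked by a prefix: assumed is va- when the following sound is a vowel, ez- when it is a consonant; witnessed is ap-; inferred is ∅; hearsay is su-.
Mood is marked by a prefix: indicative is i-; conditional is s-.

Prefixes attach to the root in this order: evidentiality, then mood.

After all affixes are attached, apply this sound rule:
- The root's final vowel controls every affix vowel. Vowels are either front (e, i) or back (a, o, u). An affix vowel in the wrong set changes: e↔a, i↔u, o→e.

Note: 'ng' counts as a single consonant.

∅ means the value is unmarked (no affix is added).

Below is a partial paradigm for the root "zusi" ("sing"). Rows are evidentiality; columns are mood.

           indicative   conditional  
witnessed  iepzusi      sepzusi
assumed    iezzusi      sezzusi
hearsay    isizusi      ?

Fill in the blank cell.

ssizusi

Attach evidentiality hearsay su- → suzusi.
Attach mood conditional s- → ssuzusi.
Apply vowel harmony: ssuzusi → ssizusi.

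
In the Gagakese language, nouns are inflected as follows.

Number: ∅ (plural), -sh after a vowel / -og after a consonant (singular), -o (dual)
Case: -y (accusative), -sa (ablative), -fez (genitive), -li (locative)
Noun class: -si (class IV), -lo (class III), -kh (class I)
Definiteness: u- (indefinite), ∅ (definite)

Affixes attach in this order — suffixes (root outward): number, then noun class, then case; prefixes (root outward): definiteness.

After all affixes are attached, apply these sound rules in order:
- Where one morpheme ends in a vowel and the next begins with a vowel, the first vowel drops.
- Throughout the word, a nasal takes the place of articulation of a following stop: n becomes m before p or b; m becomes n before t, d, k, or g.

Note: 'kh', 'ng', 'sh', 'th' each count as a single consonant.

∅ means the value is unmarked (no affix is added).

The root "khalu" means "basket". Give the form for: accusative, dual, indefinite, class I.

Attach number dual -o → khaluo.
Attach noun class class I -kh → khaluokh.
Attach case accusative -y → khaluokhy.
Attach definiteness indefinite u- → ukhaluokhy.
Apply vowel deletion: ukhaluokhy → ukhalokhy.
Nasal assimilation: no change.

ukhalokhy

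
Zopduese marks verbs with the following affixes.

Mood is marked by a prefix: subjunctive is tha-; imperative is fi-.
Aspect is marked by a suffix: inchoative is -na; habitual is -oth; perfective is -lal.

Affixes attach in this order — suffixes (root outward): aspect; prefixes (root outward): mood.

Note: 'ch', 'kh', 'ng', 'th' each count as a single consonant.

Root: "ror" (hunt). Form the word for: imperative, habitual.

firoroth

Attach mood imperative fi- → firor.
Attach aspect habitual -oth → firoroth.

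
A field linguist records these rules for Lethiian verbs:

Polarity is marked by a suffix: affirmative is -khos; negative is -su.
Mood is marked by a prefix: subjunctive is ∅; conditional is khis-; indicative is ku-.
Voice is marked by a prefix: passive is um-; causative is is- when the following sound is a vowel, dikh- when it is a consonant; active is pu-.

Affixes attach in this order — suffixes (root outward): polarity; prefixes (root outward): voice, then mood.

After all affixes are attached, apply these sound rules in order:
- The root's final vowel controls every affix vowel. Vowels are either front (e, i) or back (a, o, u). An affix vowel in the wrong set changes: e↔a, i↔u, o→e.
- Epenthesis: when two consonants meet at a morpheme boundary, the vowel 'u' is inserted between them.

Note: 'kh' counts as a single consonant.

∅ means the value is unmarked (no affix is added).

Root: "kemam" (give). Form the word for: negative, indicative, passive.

Attach voice passive um- → umkemam.
Attach mood indicative ku- → kuumkemam.
Attach polarity negative -su → kuumkemamsu.
Vowel harmony: no change.
Apply epenthesis: kuumkemamsu → kuumukemamusu.

kuumukemamusu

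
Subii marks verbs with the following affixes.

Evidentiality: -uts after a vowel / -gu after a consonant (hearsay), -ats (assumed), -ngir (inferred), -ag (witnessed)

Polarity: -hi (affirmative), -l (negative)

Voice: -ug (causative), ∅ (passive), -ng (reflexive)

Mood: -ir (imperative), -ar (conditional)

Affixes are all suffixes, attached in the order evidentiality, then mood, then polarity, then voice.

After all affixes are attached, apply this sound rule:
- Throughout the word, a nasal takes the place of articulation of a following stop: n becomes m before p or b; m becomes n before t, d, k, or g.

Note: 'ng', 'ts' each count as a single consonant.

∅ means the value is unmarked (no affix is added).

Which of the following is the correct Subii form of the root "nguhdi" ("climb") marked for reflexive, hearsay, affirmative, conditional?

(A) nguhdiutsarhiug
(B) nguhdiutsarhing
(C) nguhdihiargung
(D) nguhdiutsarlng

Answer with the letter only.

Attach evidentiality hearsay -uts (after vowel 'i') → nguhdiuts.
Attach mood conditional -ar → nguhdiutsar.
Attach polarity affirmative -hi → nguhdiutsarhi.
Attach voice reflexive -ng → nguhdiutsarhing.
Nasal assimilation: no change.
So the correct form is nguhdiutsarhing, option (B).
(C) nguhdihiargung is wrong: it has the affixes in the wrong order.
(D) nguhdiutsarlng is wrong: it uses negative instead of affirmative for polarity.
(A) nguhdiutsarhiug is wrong: it uses causative instead of reflexive for voice.

B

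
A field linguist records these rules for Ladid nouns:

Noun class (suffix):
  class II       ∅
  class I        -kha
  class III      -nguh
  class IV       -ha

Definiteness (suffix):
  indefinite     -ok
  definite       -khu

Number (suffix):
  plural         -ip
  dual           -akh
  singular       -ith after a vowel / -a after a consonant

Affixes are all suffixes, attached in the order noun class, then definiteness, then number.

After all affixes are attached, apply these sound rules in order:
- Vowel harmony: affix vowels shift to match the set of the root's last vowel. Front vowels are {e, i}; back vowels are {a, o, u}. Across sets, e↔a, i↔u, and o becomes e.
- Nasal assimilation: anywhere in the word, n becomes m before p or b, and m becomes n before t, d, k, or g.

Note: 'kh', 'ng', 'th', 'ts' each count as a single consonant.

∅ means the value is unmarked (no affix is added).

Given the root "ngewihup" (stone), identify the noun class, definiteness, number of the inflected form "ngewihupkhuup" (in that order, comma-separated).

class II, definite, plural

Segment: ngewihup-khu-ip.
noun class: ∅ → class II.
definiteness: -khu → definite.
number: -ip → plural.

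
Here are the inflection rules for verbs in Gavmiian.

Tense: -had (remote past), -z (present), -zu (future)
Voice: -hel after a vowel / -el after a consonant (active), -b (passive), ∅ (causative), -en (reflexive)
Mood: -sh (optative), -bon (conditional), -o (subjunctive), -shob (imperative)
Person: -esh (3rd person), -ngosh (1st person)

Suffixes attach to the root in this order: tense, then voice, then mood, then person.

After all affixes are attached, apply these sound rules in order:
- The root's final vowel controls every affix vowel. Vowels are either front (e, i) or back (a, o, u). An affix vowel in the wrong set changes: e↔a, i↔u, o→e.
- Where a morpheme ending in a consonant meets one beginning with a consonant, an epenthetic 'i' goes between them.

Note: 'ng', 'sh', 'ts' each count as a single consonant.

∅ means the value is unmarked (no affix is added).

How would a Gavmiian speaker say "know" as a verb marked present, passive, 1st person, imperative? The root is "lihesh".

liheshizibishebingesh

Attach tense present -z → liheshz.
Attach voice passive -b → liheshzb.
Attach mood imperative -shob → liheshzbshob.
Attach person 1st person -ngosh → liheshzbshobngosh.
Apply vowel harmony: liheshzbshobngosh → liheshzbshebngesh.
Apply epenthesis: liheshzbshebngesh → liheshizibishebingesh.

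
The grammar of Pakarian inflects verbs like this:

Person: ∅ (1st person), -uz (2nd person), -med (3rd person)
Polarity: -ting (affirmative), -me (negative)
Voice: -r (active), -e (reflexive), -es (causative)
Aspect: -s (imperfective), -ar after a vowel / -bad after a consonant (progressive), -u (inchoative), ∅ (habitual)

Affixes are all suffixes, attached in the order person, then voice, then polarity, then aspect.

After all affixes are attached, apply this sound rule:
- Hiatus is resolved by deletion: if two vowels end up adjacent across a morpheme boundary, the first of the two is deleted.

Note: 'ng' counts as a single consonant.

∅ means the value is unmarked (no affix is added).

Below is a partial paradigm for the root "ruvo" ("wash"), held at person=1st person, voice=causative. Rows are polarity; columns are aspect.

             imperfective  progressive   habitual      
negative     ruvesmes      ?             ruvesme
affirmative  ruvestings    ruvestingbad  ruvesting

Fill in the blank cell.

person = 1st person: zero marking, form stays ruvo.
Attach voice causative -es → ruvoes.
Attach polarity negative -me → ruvoesme.
Attach aspect progressive -ar (after vowel 'e') → ruvoesmear.
Apply vowel deletion: ruvoesmear → ruvesmar.

ruvesmar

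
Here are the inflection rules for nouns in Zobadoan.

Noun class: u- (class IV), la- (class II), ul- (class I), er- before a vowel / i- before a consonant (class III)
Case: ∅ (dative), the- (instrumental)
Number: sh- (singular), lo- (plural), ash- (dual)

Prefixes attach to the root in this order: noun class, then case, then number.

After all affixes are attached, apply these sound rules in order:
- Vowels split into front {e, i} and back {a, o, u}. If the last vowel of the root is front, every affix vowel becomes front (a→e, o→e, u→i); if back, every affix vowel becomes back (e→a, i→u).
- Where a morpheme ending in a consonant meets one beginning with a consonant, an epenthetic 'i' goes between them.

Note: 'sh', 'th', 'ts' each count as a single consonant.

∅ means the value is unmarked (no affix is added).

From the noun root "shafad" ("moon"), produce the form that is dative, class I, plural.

Attach noun class class I ul- → ulshafad.
case = dative: zero marking, form stays ulshafad.
Attach number plural lo- → loulshafad.
Vowel harmony: no change.
Apply epenthesis: loulshafad → loulishafad.

loulishafad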